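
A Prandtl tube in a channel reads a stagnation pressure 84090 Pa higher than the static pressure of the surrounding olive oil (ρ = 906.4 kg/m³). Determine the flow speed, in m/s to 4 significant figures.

v ≈ 13.62 m/s

Bernoulli between the free stream and the stagnation point: ½ρv² = P_stag − P_static.
v = √(2ΔP/ρ) = √(2·84090/906.4) = 13.62 m/s.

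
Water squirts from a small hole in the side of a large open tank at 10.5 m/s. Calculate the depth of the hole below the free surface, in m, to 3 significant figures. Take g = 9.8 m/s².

h = 5.62 m

For a small hole in a large open tank, ½v² = gh, giving h = v²/(2g).
h = 10.5²/(2·9.8) = 110/19.60 = 5.62 m.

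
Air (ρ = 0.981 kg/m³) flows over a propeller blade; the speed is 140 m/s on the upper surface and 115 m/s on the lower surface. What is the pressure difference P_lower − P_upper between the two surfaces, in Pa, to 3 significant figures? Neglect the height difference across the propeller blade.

Bernoulli (same height): P_lower − P_upper = ½ρ(v_upper² − v_lower²).
ΔP = ½·0.981·(140² − 115²) = 3130 Pa.

3130 Pa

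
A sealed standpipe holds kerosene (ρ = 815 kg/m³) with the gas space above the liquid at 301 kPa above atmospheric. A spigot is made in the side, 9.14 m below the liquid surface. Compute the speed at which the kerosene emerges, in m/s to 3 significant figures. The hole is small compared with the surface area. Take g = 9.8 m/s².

Take point 1 at the surface (v₁ ≈ 0) and point 2 at the hole (at atmospheric pressure). Bernoulli: P₁ + ρg h = P_atm + ½ρv₂².
With P₁ − P_atm = 301000 Pa, v₂ = √(2gh + 2ΔP/ρ) = √(2·9.8·9.14 + 2·301000/815) = 30.3 m/s.

v ≈ 30.3 m/s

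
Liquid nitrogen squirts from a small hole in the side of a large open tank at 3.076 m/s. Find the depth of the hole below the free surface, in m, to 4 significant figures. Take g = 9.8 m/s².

h = 0.4827 m

For a small hole in a large open tank, ½v² = gh, giving h = v²/(2g).
h = 3.076²/(2·9.8) = 9.462/19.60 = 0.4827 m.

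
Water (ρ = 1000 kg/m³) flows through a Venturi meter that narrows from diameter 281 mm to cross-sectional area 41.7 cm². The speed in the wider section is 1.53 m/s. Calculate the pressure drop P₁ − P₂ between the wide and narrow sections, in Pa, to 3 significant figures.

ΔP = 258000 Pa

Mass conservation (A₁v₁ = A₂v₂) gives v₂ = 1.53 × 620/41.7 = 22.8 m/s.
Along the horizontal streamline, P + ½ρv² is constant.
P₁ − P₂ = ½·1000·(22.8² − 1.53²) = ½·1000·515 = 258000 Pa.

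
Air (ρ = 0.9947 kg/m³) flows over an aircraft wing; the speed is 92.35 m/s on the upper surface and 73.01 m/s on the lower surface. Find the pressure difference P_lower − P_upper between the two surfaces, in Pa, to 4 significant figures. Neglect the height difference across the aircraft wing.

ΔP = 1591 Pa

The pressure is lower where the speed is higher: ΔP = ½ρ(v_up² − v_low²).
ΔP = ½·0.9947·(92.35² − 73.01²) = 1591 Pa.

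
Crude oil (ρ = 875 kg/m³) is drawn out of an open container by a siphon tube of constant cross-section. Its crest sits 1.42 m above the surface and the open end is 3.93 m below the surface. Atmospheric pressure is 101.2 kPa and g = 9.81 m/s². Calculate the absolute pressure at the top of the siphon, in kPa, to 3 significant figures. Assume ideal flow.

P_top ≈ 55.3 kPa

From the surface to the outlet (both open to atmosphere, surface at rest): v = √(2g·h_out) = √(2·9.81·3.93) = 8.78 m/s.
With constant cross-section the crest speed equals v; applying Bernoulli from the surface up to the crest, P_top = P_atm − ½ρv² − ρg·h_top.
P_top = 101200 − ½·875·8.78² − 875·9.81·1.42 = 55300 Pa.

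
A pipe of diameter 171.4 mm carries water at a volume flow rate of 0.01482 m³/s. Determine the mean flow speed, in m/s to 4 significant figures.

v ≈ 0.6423 m/s

Q = 0.01482 m³/s = 0.01482 m³/s.
v = Q/A = 0.01482 / 0.02307 = 0.6423 m/s.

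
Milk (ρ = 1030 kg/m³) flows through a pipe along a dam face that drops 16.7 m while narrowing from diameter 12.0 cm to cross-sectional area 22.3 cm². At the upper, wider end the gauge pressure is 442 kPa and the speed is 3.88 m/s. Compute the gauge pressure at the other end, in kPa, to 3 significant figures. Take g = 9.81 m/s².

Continuity gives A₁v₁ = A₂v₂, so v₂ = (113 cm²)/(22.3 cm²) × 3.88 m/s = 19.7 m/s.
Applying Bernoulli between the two ends and solving for P₂: P₂ = P₁ + ½ρ(v₁² − v₂²) − ρgΔh.
P₂ = 442000 + ½·1030·(3.88² − 19.7²) − 1030·9.81·(−16.7) = 442000 + (-192000) − (-169000) = 419000 Pa.

P₂ = 419 kPa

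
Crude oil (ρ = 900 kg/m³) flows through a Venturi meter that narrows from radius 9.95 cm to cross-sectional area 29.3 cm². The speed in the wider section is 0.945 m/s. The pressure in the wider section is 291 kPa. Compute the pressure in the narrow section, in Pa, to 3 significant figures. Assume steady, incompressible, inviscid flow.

P₂ ≈ 246000 Pa

Continuity gives A₁v₁ = A₂v₂, so v₂ = (311 cm²)/(29.3 cm²) × 0.945 m/s = 10.0 m/s.
Bernoulli (h₁ = h₂): P₁ − P₂ = ½ρ(v₂² − v₁²).
P₂ = P₁ − ½ρ(v₂² − v₁²) = 291000 − ½·900·(10.0² − 0.945²) = 291000 − 44900 = 246000 Pa.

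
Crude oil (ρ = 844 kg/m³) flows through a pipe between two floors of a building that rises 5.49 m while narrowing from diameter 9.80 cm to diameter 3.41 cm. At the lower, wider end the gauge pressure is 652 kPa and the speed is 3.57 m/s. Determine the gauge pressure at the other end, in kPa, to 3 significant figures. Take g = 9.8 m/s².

The volume flow rate is constant, so v₂ = (A₁/A₂)v₁ = (75.4/9.13)·3.57 = 29.5 m/s.
Bernoulli: P₁ + ½ρv₁² + ρg h₁ = P₂ + ½ρv₂² + ρg h₂, so P₂ = P₁ + ½ρ(v₁² − v₂²) − ρg(h₂ − h₁).
P₂ = 652000 + ½·844·(3.57² − 29.5²) − 844·9.8·(+5.49) = 652000 + (-362000) − (45400) = 245000 Pa.

P₂ = 245 kPa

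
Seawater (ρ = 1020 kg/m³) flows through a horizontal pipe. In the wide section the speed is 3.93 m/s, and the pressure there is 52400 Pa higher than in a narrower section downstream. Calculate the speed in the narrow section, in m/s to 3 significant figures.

Horizontal Bernoulli: P₁ + ½ρv₁² = P₂ + ½ρv₂², so v₂² = v₁² + 2(P₁ − P₂)/ρ.
v₂ = √(3.93² + 2·52400/1020) = √(15.4 + 103) = 10.9 m/s.

v₂ = 10.9 m/s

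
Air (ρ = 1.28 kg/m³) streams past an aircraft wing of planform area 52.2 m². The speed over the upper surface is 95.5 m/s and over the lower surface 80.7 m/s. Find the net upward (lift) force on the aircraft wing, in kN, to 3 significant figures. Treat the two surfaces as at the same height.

F ≈ 87.1 kN

The faster flow above has the lower pressure; Bernoulli (same height) gives ΔP = ½ρ(v_up² − v_low²).
ΔP = ½·1.28·(95.5² − 80.7²) = 1670 Pa.
Lift = ΔP · A = 1670 × 52.2 = 87100 N.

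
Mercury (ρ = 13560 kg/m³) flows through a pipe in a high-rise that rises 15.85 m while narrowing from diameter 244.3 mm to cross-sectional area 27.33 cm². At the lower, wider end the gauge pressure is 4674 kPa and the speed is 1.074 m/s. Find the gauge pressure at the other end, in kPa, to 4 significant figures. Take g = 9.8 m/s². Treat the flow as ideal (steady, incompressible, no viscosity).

By continuity, v₂ = v₁·A₁/A₂ = 1.074·(468.7/27.33) = 18.42 m/s.
Applying Bernoulli between the two ends and solving for P₂: P₂ = P₁ + ½ρ(v₁² − v₂²) − ρgΔh.
P₂ = 4674000 + ½·13560·(1.074² − 18.42²) − 13560·9.8·(+15.85) = 4674000 + (-2293000) − (2106000) = 275000 Pa.

P₂ ≈ 275.0 kPa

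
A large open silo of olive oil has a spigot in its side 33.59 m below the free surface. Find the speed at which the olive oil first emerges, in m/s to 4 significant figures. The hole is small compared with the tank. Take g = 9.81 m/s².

25.67 m/s

With the surface at rest and both surface and jet at atmospheric pressure, Bernoulli gives ρg h = ½ρv², so v = √(2gh) = √(2·9.81·33.59) = 25.67 m/s.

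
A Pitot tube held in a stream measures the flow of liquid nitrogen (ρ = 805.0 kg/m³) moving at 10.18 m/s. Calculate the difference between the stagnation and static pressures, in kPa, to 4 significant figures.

Bernoulli between the free stream and the stagnation point: ½ρv² = P_stag − P_static.
ΔP = ½·805.0·10.18² = 41710 Pa.

ΔP = 41.71 kPa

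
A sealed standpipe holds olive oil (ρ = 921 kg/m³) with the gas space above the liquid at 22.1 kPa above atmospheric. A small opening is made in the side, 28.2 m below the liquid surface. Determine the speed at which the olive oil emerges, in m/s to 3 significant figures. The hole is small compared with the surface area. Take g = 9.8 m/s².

v ≈ 24.5 m/s

Take point 1 at the surface (v₁ ≈ 0) and point 2 at the hole (at atmospheric pressure). Bernoulli: P₁ + ρg h = P_atm + ½ρv₂².
With P₁ − P_atm = 22100 Pa, v₂ = √(2gh + 2ΔP/ρ) = √(2·9.8·28.2 + 2·22100/921) = 24.5 m/s.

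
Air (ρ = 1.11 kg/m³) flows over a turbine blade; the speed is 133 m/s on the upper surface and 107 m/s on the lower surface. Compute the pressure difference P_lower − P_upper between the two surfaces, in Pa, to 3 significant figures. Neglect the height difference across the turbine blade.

The pressure is lower where the speed is higher: ΔP = ½ρ(v_up² − v_low²).
ΔP = ½·1.11·(133² − 107²) = 3460 Pa.

ΔP ≈ 3460 Pa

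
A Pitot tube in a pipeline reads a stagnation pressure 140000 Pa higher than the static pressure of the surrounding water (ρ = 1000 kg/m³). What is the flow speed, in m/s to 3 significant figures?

v = 16.7 m/s

The dynamic pressure equals the rise in static pressure at the stagnation point: ΔP = ½ρv².
v = √(2ΔP/ρ) = √(2·140000/1000) = 16.7 m/s.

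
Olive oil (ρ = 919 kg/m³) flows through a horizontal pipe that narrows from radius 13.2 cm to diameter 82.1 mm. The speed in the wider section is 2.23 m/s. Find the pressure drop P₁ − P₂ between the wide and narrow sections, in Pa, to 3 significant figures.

ΔP ≈ 242000 Pa

By continuity, v₂ = v₁·A₁/A₂ = 2.23·(547/52.9) = 23.1 m/s.
With no height change, Bernoulli's equation is P₁ + ½ρv₁² = P₂ + ½ρv₂².
P₁ − P₂ = ½·919·(23.1² − 2.23²) = ½·919·527 = 242000 Pa.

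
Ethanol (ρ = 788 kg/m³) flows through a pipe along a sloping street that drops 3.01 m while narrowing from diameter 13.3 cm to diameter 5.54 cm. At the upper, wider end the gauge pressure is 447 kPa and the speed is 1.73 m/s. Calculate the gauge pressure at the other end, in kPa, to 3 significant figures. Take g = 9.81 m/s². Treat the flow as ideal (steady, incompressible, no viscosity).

By continuity, v₂ = v₁·A₁/A₂ = 1.73·(139/24.1) = 9.97 m/s.
Bernoulli: P₁ + ½ρv₁² + ρg h₁ = P₂ + ½ρv₂² + ρg h₂, so P₂ = P₁ + ½ρ(v₁² − v₂²) − ρg(h₂ − h₁).
P₂ = 447000 + ½·788·(1.73² − 9.97²) − 788·9.81·(−3.01) = 447000 + (-38000) − (-23300) = 432000 Pa.

P₂ = 432 kPa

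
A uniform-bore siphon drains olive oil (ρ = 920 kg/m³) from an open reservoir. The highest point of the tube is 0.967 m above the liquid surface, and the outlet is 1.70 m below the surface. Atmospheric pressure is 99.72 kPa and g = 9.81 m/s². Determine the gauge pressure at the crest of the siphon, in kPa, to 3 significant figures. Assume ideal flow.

Bernoulli surface→outlet gives ½v² = g·h_out, so v = √(2·9.81·1.70) = 5.78 m/s.
Continuity keeps v the same throughout the tube; from surface to crest, P_atm + 0 = P_top + ½ρv² + ρg·h_top.
P_top = 99720 − ½·920·5.78² − 920·9.81·0.967 = 75600 Pa. So P_gauge = P_top − P_atm = -24100 Pa.

P_gauge ≈ -24.1 kPa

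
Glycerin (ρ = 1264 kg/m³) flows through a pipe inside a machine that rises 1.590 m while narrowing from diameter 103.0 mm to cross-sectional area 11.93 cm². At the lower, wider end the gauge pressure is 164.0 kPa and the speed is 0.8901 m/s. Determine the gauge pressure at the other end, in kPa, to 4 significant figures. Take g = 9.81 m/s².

Continuity gives A₁v₁ = A₂v₂, so v₂ = (83.32 cm²)/(11.93 cm²) × 0.8901 m/s = 6.217 m/s.
Applying Bernoulli between the two ends and solving for P₂: P₂ = P₁ + ½ρ(v₁² − v₂²) − ρgΔh.
P₂ = 164000 + ½·1264·(0.8901² − 6.217²) − 1264·9.81·(+1.590) = 164000 + (-23920) − (19720) = 120400 Pa.

P₂ ≈ 120.4 kPa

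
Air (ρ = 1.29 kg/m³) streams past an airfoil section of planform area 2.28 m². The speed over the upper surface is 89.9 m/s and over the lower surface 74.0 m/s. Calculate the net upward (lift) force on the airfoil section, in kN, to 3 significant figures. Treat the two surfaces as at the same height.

F ≈ 3.83 kN

From P + ½ρv² = const at equal height, P_low − P_up = ½ρ(v_up² − v_low²).
ΔP = ½·1.29·(89.9² − 74.0²) = 1680 Pa.
Lift = ΔP · A = 1680 × 2.28 = 3830 N.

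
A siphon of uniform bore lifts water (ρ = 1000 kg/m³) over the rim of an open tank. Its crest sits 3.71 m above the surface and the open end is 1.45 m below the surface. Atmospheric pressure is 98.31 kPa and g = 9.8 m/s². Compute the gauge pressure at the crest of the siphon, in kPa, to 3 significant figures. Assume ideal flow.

P_gauge ≈ -50.6 kPa

From the surface to the outlet (both open to atmosphere, surface at rest): v = √(2g·h_out) = √(2·9.8·1.45) = 5.33 m/s.
With constant cross-section the crest speed equals v; applying Bernoulli from the surface up to the crest, P_top = P_atm − ½ρv² − ρg·h_top.
P_top = 98310 − ½·1000·5.33² − 1000·9.8·3.71 = 47700 Pa. So P_gauge = P_top − P_atm = -50600 Pa.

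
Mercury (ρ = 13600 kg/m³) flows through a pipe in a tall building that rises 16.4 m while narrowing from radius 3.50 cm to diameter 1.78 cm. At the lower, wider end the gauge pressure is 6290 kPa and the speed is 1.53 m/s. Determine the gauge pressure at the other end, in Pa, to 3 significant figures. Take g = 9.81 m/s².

311000 Pa

By continuity, v₂ = v₁·A₁/A₂ = 1.53·(38.5/2.49) = 23.7 m/s.
Energy conservation along the streamline gives P₂ = P₁ − ½ρ(v₂² − v₁²) − ρg(h₂ − h₁).
P₂ = 6290000 + ½·13600·(1.53² − 23.7²) − 13600·9.81·(+16.4) = 6290000 + (-3790000) − (2190000) = 311000 Pa.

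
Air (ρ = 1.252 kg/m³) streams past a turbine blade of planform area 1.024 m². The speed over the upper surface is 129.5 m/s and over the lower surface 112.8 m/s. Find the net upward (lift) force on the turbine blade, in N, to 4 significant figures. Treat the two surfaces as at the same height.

With equal heights on the two surfaces, Bernoulli gives P_lower − P_upper = ½ρ(v_upper² − v_lower²).
ΔP = ½·1.252·(129.5² − 112.8²) = 2533 Pa.
Lift = ΔP · A = 2533 × 1.024 = 2594 N.

F ≈ 2594 N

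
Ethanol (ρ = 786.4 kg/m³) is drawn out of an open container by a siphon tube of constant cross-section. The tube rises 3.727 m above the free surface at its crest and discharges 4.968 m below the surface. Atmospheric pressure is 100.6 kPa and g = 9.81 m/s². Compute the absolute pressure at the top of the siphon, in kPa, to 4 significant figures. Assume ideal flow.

P_top ≈ 33.52 kPa

Bernoulli surface→outlet gives ½v² = g·h_out, so v = √(2·9.81·4.968) = 9.873 m/s.
With constant cross-section the crest speed equals v; applying Bernoulli from the surface up to the crest, P_top = P_atm − ½ρv² − ρg·h_top.
P_top = 100600 − ½·786.4·9.873² − 786.4·9.81·3.727 = 33520 Pa.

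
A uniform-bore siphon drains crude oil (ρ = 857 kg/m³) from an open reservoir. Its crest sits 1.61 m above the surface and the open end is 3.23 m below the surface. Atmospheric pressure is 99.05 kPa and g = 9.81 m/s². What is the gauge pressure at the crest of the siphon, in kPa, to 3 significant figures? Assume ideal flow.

From the surface to the outlet (both open to atmosphere, surface at rest): v = √(2g·h_out) = √(2·9.81·3.23) = 7.96 m/s.
Continuity keeps v the same throughout the tube; from surface to crest, P_atm + 0 = P_top + ½ρv² + ρg·h_top.
P_top = 99050 − ½·857·7.96² − 857·9.81·1.61 = 58400 Pa. So P_gauge = P_top − P_atm = -40700 Pa.

-40.7 kPa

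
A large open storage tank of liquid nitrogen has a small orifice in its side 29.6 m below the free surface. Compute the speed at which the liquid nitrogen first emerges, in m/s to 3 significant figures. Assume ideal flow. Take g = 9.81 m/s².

The surface is effectively still and both ends are open, so ½v² = gh and v = √(2·9.81·29.6) = 24.1 m/s.

24.1 m/s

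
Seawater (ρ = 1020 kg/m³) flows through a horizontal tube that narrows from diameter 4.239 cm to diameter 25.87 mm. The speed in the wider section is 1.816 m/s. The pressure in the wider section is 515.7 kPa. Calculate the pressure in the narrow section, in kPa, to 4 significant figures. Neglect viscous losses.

The volume flow rate is constant, so v₂ = (A₁/A₂)v₁ = (14.11/5.256)·1.816 = 4.876 m/s.
The pipe is horizontal, so Bernoulli reduces to P₁ + ½ρv₁² = P₂ + ½ρv₂².
P₂ = P₁ − ½ρ(v₂² − v₁²) = 515700 − ½·1020·(4.876² − 1.816²) = 515700 − 10440 = 505300 Pa.

P₂ ≈ 505.3 kPa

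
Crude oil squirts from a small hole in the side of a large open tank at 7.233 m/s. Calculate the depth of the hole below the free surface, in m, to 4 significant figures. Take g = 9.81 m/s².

For a small hole in a large open tank, ½v² = gh, giving h = v²/(2g).
h = 7.233²/(2·9.81) = 52.32/19.62 = 2.666 m.

h = 2.666 m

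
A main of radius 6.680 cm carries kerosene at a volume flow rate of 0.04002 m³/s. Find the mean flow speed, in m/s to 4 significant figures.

v ≈ 2.855 m/s

Q = 0.04002 m³/s = 0.04002 m³/s.
v = Q/A = 0.04002 / 0.01402 = 2.855 m/s.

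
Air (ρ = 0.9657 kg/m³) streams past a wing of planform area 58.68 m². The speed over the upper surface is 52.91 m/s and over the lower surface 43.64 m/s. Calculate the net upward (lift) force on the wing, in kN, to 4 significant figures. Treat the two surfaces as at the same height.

From P + ½ρv² = const at equal height, P_low − P_up = ½ρ(v_up² − v_low²).
ΔP = ½·0.9657·(52.91² − 43.64²) = 432.2 Pa.
Lift = ΔP · A = 432.2 × 58.68 = 25360 N.

F = 25.36 kN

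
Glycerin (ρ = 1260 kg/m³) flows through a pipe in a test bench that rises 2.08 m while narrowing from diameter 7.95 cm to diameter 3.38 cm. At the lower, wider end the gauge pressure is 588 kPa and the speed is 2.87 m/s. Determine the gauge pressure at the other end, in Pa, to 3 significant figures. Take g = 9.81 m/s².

P₂ = 409000 Pa

Continuity gives A₁v₁ = A₂v₂, so v₂ = (49.6 cm²)/(8.97 cm²) × 2.87 m/s = 15.9 m/s.
Energy conservation along the streamline gives P₂ = P₁ − ½ρ(v₂² − v₁²) − ρg(h₂ − h₁).
P₂ = 588000 + ½·1260·(2.87² − 15.9²) − 1260·9.81·(+2.08) = 588000 + (-154000) − (25700) = 409000 Pa.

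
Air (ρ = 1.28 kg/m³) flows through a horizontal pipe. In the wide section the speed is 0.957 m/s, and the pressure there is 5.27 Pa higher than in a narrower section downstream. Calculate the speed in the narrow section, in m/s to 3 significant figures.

Along the level pipe P + ½ρv² is conserved, hence v₂² = v₁² + 2(P₁ − P₂)/ρ.
v₂ = √(0.957² + 2·5.27/1.28) = √(0.916 + 8.23) = 3.02 m/s.

v₂ ≈ 3.02 m/s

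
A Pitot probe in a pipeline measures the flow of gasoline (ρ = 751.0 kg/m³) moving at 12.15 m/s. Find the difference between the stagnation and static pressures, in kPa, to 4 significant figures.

The dynamic pressure equals the rise in static pressure at the stagnation point: ΔP = ½ρv².
ΔP = ½·751.0·12.15² = 55430 Pa.

ΔP ≈ 55.43 kPa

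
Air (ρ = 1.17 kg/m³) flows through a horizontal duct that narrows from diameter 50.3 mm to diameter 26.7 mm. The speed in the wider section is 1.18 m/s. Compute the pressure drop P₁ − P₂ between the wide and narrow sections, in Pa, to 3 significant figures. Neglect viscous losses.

By continuity, v₂ = v₁·A₁/A₂ = 1.18·(19.9/5.60) = 4.19 m/s.
With no height change, Bernoulli's equation is P₁ + ½ρv₁² = P₂ + ½ρv₂².
P₁ − P₂ = ½·1.17·(4.19² − 1.18²) = ½·1.17·16.1 = 9.45 Pa.

ΔP ≈ 9.45 Pa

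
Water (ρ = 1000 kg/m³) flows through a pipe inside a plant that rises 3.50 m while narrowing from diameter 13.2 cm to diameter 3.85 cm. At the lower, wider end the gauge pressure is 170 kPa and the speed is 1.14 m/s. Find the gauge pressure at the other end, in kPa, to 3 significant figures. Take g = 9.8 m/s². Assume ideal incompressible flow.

Mass conservation (A₁v₁ = A₂v₂) gives v₂ = 1.14 × 137/11.6 = 13.4 m/s.
Energy conservation along the streamline gives P₂ = P₁ − ½ρ(v₂² − v₁²) − ρg(h₂ − h₁).
P₂ = 170000 + ½·1000·(1.14² − 13.4²) − 1000·9.8·(+3.50) = 170000 + (-89100) − (34300) = 46600 Pa.

46.6 kPa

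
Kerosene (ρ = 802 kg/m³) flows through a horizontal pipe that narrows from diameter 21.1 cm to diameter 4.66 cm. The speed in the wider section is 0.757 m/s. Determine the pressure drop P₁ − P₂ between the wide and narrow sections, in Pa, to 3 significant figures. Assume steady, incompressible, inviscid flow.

Mass conservation (A₁v₁ = A₂v₂) gives v₂ = 0.757 × 350/17.1 = 15.5 m/s.
Along the horizontal streamline, P + ½ρv² is constant.
P₁ − P₂ = ½·802·(15.5² − 0.757²) = ½·802·240 = 96400 Pa.

96400 Pa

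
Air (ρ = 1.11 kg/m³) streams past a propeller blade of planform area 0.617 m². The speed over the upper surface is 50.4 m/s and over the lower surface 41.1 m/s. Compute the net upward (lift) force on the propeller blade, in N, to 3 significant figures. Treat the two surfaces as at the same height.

F = 291 N

From P + ½ρv² = const at equal height, P_low − P_up = ½ρ(v_up² − v_low²).
ΔP = ½·1.11·(50.4² − 41.1²) = 472 Pa.
Lift = ΔP · A = 472 × 0.617 = 291 N.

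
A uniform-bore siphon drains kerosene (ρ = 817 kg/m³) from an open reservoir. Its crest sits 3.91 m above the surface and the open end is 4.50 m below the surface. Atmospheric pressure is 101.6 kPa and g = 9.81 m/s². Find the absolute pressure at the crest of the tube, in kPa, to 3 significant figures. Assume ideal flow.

P_top ≈ 34.2 kPa

From the surface to the outlet (both open to atmosphere, surface at rest): v = √(2g·h_out) = √(2·9.81·4.50) = 9.40 m/s.
Continuity keeps v the same throughout the tube; from surface to crest, P_atm + 0 = P_top + ½ρv² + ρg·h_top.
P_top = 101600 − ½·817·9.40² − 817·9.81·3.91 = 34200 Pa.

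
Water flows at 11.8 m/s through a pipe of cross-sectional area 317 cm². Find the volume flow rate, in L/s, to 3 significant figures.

Q = A·v = 0.0317 m² × 11.8 m/s = 0.374 m³/s.
Converting: 0.374 m³/s × 1000 = 374 L/s.

374 L/s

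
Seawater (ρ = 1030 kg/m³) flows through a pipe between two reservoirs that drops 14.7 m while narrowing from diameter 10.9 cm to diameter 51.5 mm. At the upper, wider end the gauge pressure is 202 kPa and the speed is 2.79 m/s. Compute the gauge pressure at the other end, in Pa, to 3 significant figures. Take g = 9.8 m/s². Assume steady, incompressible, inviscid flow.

Continuity gives A₁v₁ = A₂v₂, so v₂ = (93.3 cm²)/(20.8 cm²) × 2.79 m/s = 12.5 m/s.
Applying Bernoulli between the two ends and solving for P₂: P₂ = P₁ + ½ρ(v₁² − v₂²) − ρgΔh.
P₂ = 202000 + ½·1030·(2.79² − 12.5²) − 1030·9.8·(−14.7) = 202000 + (-76400) − (-148000) = 274000 Pa.

274000 Pa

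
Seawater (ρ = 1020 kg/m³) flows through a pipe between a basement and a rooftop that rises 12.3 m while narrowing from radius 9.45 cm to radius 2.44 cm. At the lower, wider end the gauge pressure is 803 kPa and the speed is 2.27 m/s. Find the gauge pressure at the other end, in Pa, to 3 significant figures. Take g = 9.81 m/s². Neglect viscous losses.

91300 Pa

Mass conservation (A₁v₁ = A₂v₂) gives v₂ = 2.27 × 281/18.7 = 34.0 m/s.
Bernoulli: P₁ + ½ρv₁² + ρg h₁ = P₂ + ½ρv₂² + ρg h₂, so P₂ = P₁ + ½ρ(v₁² − v₂²) − ρg(h₂ − h₁).
P₂ = 803000 + ½·1020·(2.27² − 34.0²) − 1020·9.81·(+12.3) = 803000 + (-589000) − (123000) = 91300 Pa.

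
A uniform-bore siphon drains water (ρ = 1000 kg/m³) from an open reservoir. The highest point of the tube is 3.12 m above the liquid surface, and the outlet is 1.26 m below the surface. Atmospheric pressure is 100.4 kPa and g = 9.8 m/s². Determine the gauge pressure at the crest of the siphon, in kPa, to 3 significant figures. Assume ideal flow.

The outlet speed comes from Torricelli: v = √(2g·1.26) = 4.97 m/s.
With constant cross-section the crest speed equals v; applying Bernoulli from the surface up to the crest, P_top = P_atm − ½ρv² − ρg·h_top.
P_top = 100400 − ½·1000·4.97² − 1000·9.8·3.12 = 57500 Pa. So P_gauge = P_top − P_atm = -42900 Pa.

P_gauge ≈ -42.9 kPa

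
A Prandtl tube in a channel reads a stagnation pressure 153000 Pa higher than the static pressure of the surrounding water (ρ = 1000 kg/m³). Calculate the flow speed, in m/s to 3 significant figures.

v ≈ 17.5 m/s

At the stagnation point the flow is brought to rest, so Bernoulli gives P_stag − P_static = ½ρv².
v = √(2ΔP/ρ) = √(2·153000/1000) = 17.5 m/s.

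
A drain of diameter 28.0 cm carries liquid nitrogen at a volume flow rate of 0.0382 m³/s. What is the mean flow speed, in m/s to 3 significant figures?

0.620 m/s

Q = 0.0382 m³/s = 0.0382 m³/s.
v = Q/A = 0.0382 / 0.0616 = 0.620 m/s.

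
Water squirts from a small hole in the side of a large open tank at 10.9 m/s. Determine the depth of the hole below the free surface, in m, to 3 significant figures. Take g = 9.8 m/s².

6.06 m

Inverting v = √(2gh) gives h = v² / 2g.
h = 10.9²/(2·9.8) = 119/19.60 = 6.06 m.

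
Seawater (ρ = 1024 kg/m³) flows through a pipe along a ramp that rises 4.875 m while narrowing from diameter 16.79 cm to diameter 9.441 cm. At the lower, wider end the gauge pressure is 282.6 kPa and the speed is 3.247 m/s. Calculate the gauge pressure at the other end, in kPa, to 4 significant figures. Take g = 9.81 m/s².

185.0 kPa

By continuity, v₂ = v₁·A₁/A₂ = 3.247·(221.4/70.00) = 10.27 m/s.
Bernoulli: P₁ + ½ρv₁² + ρg h₁ = P₂ + ½ρv₂² + ρg h₂, so P₂ = P₁ + ½ρ(v₁² − v₂²) − ρg(h₂ − h₁).
P₂ = 282600 + ½·1024·(3.247² − 10.27²) − 1024·9.81·(+4.875) = 282600 + (-48600) − (48970) = 185000 Pa.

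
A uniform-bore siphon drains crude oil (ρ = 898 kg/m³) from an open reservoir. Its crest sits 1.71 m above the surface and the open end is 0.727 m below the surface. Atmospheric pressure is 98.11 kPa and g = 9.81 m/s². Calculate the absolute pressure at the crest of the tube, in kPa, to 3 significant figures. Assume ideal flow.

Bernoulli surface→outlet gives ½v² = g·h_out, so v = √(2·9.81·0.727) = 3.78 m/s.
Continuity keeps v the same throughout the tube; from surface to crest, P_atm + 0 = P_top + ½ρv² + ρg·h_top.
P_top = 98110 − ½·898·3.78² − 898·9.81·1.71 = 76600 Pa.

P_top = 76.6 kPa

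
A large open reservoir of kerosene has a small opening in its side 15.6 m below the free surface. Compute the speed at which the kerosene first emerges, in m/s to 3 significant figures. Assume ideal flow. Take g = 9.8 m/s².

v = 17.5 m/s

Torricelli's result v = √(2gh) gives v = √(2·9.8·15.6) = 17.5 m/s.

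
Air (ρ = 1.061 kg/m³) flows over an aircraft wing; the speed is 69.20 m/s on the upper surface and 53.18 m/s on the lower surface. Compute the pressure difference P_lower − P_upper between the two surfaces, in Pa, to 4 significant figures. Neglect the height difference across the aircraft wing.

1040 Pa

Bernoulli (same height): P_lower − P_upper = ½ρ(v_upper² − v_lower²).
ΔP = ½·1.061·(69.20² − 53.18²) = 1040 Pa.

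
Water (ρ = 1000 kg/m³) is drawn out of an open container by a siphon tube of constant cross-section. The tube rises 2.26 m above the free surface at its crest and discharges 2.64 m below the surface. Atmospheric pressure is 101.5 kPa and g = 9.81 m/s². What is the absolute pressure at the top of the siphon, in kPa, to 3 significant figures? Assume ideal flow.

From the surface to the outlet (both open to atmosphere, surface at rest): v = √(2g·h_out) = √(2·9.81·2.64) = 7.20 m/s.
Continuity keeps v the same throughout the tube; from surface to crest, P_atm + 0 = P_top + ½ρv² + ρg·h_top.
P_top = 101500 − ½·1000·7.20² − 1000·9.81·2.26 = 53400 Pa.

P_top ≈ 53.4 kPa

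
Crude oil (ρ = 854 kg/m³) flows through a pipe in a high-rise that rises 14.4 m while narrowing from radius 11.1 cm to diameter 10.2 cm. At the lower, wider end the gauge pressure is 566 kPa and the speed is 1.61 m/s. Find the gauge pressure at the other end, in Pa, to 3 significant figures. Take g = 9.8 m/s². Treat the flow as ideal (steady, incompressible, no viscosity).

P₂ ≈ 422000 Pa

Mass conservation (A₁v₁ = A₂v₂) gives v₂ = 1.61 × 387/81.7 = 7.63 m/s.
Energy conservation along the streamline gives P₂ = P₁ − ½ρ(v₂² − v₁²) − ρg(h₂ − h₁).
P₂ = 566000 + ½·854·(1.61² − 7.63²) − 854·9.8·(+14.4) = 566000 + (-23700) − (121000) = 422000 Pa.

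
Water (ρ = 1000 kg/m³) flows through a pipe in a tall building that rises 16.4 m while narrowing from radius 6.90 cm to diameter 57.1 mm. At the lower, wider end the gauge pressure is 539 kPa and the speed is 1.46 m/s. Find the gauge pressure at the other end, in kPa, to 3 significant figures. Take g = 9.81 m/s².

P₂ ≈ 343 kPa

Continuity gives A₁v₁ = A₂v₂, so v₂ = (150 cm²)/(25.6 cm²) × 1.46 m/s = 8.53 m/s.
Applying Bernoulli between the two ends and solving for P₂: P₂ = P₁ + ½ρ(v₁² − v₂²) − ρgΔh.
P₂ = 539000 + ½·1000·(1.46² − 8.53²) − 1000·9.81·(+16.4) = 539000 + (-35300) − (161000) = 343000 Pa.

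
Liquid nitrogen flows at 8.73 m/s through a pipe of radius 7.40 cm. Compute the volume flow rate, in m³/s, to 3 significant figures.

Q = A·v = 0.0172 m² × 8.73 m/s = 0.150 m³/s.

Q ≈ 0.150 m³/s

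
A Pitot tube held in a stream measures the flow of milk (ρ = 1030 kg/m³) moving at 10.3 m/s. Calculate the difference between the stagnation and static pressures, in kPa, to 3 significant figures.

54.6 kPa

At the stagnation point the flow is brought to rest, so Bernoulli gives P_stag − P_static = ½ρv².
ΔP = ½·1030·10.3² = 54600 Pa.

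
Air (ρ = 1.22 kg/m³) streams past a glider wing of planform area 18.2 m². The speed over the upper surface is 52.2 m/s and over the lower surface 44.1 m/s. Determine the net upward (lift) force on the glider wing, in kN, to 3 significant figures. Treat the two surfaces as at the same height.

With equal heights on the two surfaces, Bernoulli gives P_lower − P_upper = ½ρ(v_upper² − v_lower²).
ΔP = ½·1.22·(52.2² − 44.1²) = 476 Pa.
Lift = ΔP · A = 476 × 18.2 = 8660 N.

8.66 kN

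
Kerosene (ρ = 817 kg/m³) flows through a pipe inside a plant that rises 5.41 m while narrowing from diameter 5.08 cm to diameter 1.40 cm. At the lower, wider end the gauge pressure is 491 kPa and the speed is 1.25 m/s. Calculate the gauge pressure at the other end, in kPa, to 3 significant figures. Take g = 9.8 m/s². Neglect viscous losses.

By continuity, v₂ = v₁·A₁/A₂ = 1.25·(20.3/1.54) = 16.5 m/s.
Bernoulli: P₁ + ½ρv₁² + ρg h₁ = P₂ + ½ρv₂² + ρg h₂, so P₂ = P₁ + ½ρ(v₁² − v₂²) − ρg(h₂ − h₁).
P₂ = 491000 + ½·817·(1.25² − 16.5²) − 817·9.8·(+5.41) = 491000 + (-110000) − (43300) = 338000 Pa.

P₂ = 338 kPa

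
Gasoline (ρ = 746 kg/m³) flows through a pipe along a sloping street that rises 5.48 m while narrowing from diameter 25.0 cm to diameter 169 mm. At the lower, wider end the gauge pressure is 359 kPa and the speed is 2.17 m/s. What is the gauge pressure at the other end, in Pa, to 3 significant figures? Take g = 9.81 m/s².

312000 Pa

The volume flow rate is constant, so v₂ = (A₁/A₂)v₁ = (491/224)·2.17 = 4.75 m/s.
Applying Bernoulli between the two ends and solving for P₂: P₂ = P₁ + ½ρ(v₁² − v₂²) − ρgΔh.
P₂ = 359000 + ½·746·(2.17² − 4.75²) − 746·9.81·(+5.48) = 359000 + (-6650) − (40100) = 312000 Pa.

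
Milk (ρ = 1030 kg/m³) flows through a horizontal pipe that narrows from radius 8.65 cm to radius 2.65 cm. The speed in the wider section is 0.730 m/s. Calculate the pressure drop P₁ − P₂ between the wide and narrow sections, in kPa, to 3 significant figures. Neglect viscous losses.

The volume flow rate is constant, so v₂ = (A₁/A₂)v₁ = (235/22.1)·0.730 = 7.78 m/s.
Bernoulli (h₁ = h₂): P₁ − P₂ = ½ρ(v₂² − v₁²).
P₁ − P₂ = ½·1030·(7.78² − 0.730²) = ½·1030·60.0 = 30900 Pa.

ΔP = 30.9 kPa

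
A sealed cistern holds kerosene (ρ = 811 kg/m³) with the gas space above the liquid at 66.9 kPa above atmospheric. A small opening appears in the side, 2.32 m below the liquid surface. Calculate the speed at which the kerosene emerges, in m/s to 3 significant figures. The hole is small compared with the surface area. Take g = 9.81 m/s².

v ≈ 14.5 m/s

Take point 1 at the surface (v₁ ≈ 0) and point 2 at the hole (at atmospheric pressure). Bernoulli: P₁ + ρg h = P_atm + ½ρv₂².
With P₁ − P_atm = 66900 Pa, v₂ = √(2gh + 2ΔP/ρ) = √(2·9.81·2.32 + 2·66900/811) = 14.5 m/s.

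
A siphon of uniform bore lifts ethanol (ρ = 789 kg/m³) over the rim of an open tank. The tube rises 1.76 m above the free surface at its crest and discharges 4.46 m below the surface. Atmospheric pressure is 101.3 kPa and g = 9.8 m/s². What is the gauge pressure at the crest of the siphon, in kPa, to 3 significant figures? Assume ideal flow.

Bernoulli surface→outlet gives ½v² = g·h_out, so v = √(2·9.8·4.46) = 9.35 m/s.
With constant cross-section the crest speed equals v; applying Bernoulli from the surface up to the crest, P_top = P_atm − ½ρv² − ρg·h_top.
P_top = 101300 − ½·789·9.35² − 789·9.8·1.76 = 53200 Pa. So P_gauge = P_top − P_atm = -48100 Pa.

-48.1 kPa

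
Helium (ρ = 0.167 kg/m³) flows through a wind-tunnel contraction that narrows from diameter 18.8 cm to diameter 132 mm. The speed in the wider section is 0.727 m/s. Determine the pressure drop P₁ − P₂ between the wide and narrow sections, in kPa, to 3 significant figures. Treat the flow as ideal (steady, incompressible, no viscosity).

Continuity gives A₁v₁ = A₂v₂, so v₂ = (278 cm²)/(137 cm²) × 0.727 m/s = 1.47 m/s.
Bernoulli (h₁ = h₂): P₁ − P₂ = ½ρ(v₂² − v₁²).
P₁ − P₂ = ½·0.167·(1.47² − 0.727²) = ½·0.167·1.65 = 0.137 Pa.

ΔP ≈ 0.000137 kPa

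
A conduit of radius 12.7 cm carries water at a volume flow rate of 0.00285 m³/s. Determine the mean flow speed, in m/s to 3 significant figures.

Q = 0.00285 m³/s = 0.00285 m³/s.
v = Q/A = 0.00285 / 0.0507 = 0.0562 m/s.

0.0562 m/s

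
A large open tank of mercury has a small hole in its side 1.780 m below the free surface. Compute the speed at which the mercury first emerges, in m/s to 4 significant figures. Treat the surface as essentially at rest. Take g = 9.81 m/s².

v = 5.910 m/s

Torricelli's result v = √(2gh) gives v = √(2·9.81·1.780) = 5.910 m/s.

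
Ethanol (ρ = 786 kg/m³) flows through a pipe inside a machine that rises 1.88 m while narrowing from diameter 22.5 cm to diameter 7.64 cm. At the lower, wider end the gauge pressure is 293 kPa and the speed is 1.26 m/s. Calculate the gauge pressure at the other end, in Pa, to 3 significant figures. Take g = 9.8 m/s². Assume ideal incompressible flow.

Continuity gives A₁v₁ = A₂v₂, so v₂ = (398 cm²)/(45.8 cm²) × 1.26 m/s = 10.9 m/s.
Bernoulli: P₁ + ½ρv₁² + ρg h₁ = P₂ + ½ρv₂² + ρg h₂, so P₂ = P₁ + ½ρ(v₁² − v₂²) − ρg(h₂ − h₁).
P₂ = 293000 + ½·786·(1.26² − 10.9²) − 786·9.8·(+1.88) = 293000 + (-46300) − (14500) = 232000 Pa.

P₂ ≈ 232000 Pa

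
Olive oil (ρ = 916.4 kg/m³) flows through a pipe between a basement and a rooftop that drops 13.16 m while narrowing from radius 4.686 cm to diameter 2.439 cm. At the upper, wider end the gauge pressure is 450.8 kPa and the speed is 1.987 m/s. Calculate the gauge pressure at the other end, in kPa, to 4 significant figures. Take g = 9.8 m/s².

P₂ ≈ 176.4 kPa

The volume flow rate is constant, so v₂ = (A₁/A₂)v₁ = (68.98/4.672)·1.987 = 29.34 m/s.
Bernoulli: P₁ + ½ρv₁² + ρg h₁ = P₂ + ½ρv₂² + ρg h₂, so P₂ = P₁ + ½ρ(v₁² − v₂²) − ρg(h₂ − h₁).
P₂ = 450800 + ½·916.4·(1.987² − 29.34²) − 916.4·9.8·(−13.16) = 450800 + (-392600) − (-118200) = 176400 Pa.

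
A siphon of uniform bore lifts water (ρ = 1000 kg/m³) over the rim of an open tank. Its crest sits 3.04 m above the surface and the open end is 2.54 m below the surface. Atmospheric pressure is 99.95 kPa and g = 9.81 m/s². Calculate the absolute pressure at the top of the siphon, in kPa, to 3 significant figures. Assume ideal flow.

P_top = 45.2 kPa

Bernoulli surface→outlet gives ½v² = g·h_out, so v = √(2·9.81·2.54) = 7.06 m/s.
With constant cross-section the crest speed equals v; applying Bernoulli from the surface up to the crest, P_top = P_atm − ½ρv² − ρg·h_top.
P_top = 99950 − ½·1000·7.06² − 1000·9.81·3.04 = 45200 Pa.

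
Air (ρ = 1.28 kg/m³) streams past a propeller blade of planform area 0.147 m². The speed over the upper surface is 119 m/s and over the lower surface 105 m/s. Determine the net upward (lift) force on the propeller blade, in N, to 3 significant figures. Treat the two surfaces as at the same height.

F ≈ 295 N

With equal heights on the two surfaces, Bernoulli gives P_lower − P_upper = ½ρ(v_upper² − v_lower²).
ΔP = ½·1.28·(119² − 105²) = 2010 Pa.
Lift = ΔP · A = 2010 × 0.147 = 295 N.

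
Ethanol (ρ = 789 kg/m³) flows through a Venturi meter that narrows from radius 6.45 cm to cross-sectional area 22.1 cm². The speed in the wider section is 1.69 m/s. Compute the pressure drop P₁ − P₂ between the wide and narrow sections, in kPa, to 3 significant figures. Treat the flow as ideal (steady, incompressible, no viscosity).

ΔP ≈ 38.3 kPa

By continuity, v₂ = v₁·A₁/A₂ = 1.69·(131/22.1) = 9.99 m/s.
The pipe is horizontal, so Bernoulli reduces to P₁ + ½ρv₁² = P₂ + ½ρv₂².
P₁ − P₂ = ½·789·(9.99² − 1.69²) = ½·789·97.0 = 38300 Pa.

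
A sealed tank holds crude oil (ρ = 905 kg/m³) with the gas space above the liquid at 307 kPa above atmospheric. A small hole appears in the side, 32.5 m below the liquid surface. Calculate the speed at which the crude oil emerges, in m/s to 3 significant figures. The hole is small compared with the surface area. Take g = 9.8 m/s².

Take point 1 at the surface (v₁ ≈ 0) and point 2 at the hole (at atmospheric pressure). Bernoulli: P₁ + ρg h = P_atm + ½ρv₂².
With P₁ − P_atm = 307000 Pa, v₂ = √(2gh + 2ΔP/ρ) = √(2·9.8·32.5 + 2·307000/905) = 36.3 m/s.

v = 36.3 m/s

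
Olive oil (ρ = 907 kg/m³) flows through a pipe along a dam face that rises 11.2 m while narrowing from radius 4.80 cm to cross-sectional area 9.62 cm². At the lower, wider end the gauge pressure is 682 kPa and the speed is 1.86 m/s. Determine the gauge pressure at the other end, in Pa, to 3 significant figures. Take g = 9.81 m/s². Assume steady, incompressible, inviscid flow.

P₂ = 495000 Pa

The volume flow rate is constant, so v₂ = (A₁/A₂)v₁ = (72.4/9.62)·1.86 = 14.0 m/s.
Energy conservation along the streamline gives P₂ = P₁ − ½ρ(v₂² − v₁²) − ρg(h₂ − h₁).
P₂ = 682000 + ½·907·(1.86² − 14.0²) − 907·9.81·(+11.2) = 682000 + (-87300) − (99700) = 495000 Pa.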